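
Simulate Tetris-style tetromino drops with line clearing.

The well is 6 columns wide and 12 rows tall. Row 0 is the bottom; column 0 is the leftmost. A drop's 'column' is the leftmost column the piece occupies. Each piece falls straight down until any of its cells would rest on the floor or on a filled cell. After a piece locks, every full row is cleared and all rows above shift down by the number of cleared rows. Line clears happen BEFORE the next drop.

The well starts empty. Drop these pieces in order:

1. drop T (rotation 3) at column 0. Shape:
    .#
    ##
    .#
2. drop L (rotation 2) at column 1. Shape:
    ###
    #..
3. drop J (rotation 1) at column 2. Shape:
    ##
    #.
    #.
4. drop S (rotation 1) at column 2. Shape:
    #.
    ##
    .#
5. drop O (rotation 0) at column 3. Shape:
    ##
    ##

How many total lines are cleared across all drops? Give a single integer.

Answer: 0

Derivation:
Drop 1: T rot3 at col 0 lands with bottom-row=0; cleared 0 line(s) (total 0); column heights now [2 3 0 0 0 0], max=3
Drop 2: L rot2 at col 1 lands with bottom-row=3; cleared 0 line(s) (total 0); column heights now [2 5 5 5 0 0], max=5
Drop 3: J rot1 at col 2 lands with bottom-row=5; cleared 0 line(s) (total 0); column heights now [2 5 8 8 0 0], max=8
Drop 4: S rot1 at col 2 lands with bottom-row=8; cleared 0 line(s) (total 0); column heights now [2 5 11 10 0 0], max=11
Drop 5: O rot0 at col 3 lands with bottom-row=10; cleared 0 line(s) (total 0); column heights now [2 5 11 12 12 0], max=12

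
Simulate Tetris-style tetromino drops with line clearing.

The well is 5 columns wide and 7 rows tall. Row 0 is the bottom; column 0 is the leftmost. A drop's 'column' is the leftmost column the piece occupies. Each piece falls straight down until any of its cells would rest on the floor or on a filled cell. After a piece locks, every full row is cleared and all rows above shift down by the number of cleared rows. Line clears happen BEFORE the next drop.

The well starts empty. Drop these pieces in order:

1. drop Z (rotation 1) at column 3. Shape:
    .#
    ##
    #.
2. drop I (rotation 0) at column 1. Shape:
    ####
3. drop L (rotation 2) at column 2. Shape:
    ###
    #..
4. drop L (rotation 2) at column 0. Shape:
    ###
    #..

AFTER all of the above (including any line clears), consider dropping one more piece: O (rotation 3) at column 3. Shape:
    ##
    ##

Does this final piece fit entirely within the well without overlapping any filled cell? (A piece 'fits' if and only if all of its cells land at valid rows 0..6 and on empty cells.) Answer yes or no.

Answer: no

Derivation:
Drop 1: Z rot1 at col 3 lands with bottom-row=0; cleared 0 line(s) (total 0); column heights now [0 0 0 2 3], max=3
Drop 2: I rot0 at col 1 lands with bottom-row=3; cleared 0 line(s) (total 0); column heights now [0 4 4 4 4], max=4
Drop 3: L rot2 at col 2 lands with bottom-row=4; cleared 0 line(s) (total 0); column heights now [0 4 6 6 6], max=6
Drop 4: L rot2 at col 0 lands with bottom-row=5; cleared 0 line(s) (total 0); column heights now [7 7 7 6 6], max=7
Test piece O rot3 at col 3 (width 2): heights before test = [7 7 7 6 6]; fits = False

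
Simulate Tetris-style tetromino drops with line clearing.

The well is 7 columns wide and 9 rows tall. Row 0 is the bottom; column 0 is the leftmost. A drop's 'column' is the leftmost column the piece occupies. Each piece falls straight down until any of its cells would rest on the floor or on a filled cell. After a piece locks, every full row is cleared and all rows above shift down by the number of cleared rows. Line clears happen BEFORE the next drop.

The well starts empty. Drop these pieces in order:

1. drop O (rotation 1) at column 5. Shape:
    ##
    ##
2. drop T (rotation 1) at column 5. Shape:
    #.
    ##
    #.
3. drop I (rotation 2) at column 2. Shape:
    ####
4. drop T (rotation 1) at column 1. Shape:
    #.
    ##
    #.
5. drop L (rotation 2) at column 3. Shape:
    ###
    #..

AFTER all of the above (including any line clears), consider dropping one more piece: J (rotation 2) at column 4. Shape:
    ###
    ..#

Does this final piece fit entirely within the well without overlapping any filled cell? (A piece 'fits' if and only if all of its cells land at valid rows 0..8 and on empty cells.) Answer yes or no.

Answer: yes

Derivation:
Drop 1: O rot1 at col 5 lands with bottom-row=0; cleared 0 line(s) (total 0); column heights now [0 0 0 0 0 2 2], max=2
Drop 2: T rot1 at col 5 lands with bottom-row=2; cleared 0 line(s) (total 0); column heights now [0 0 0 0 0 5 4], max=5
Drop 3: I rot2 at col 2 lands with bottom-row=5; cleared 0 line(s) (total 0); column heights now [0 0 6 6 6 6 4], max=6
Drop 4: T rot1 at col 1 lands with bottom-row=5; cleared 0 line(s) (total 0); column heights now [0 8 7 6 6 6 4], max=8
Drop 5: L rot2 at col 3 lands with bottom-row=6; cleared 0 line(s) (total 0); column heights now [0 8 7 8 8 8 4], max=8
Test piece J rot2 at col 4 (width 3): heights before test = [0 8 7 8 8 8 4]; fits = True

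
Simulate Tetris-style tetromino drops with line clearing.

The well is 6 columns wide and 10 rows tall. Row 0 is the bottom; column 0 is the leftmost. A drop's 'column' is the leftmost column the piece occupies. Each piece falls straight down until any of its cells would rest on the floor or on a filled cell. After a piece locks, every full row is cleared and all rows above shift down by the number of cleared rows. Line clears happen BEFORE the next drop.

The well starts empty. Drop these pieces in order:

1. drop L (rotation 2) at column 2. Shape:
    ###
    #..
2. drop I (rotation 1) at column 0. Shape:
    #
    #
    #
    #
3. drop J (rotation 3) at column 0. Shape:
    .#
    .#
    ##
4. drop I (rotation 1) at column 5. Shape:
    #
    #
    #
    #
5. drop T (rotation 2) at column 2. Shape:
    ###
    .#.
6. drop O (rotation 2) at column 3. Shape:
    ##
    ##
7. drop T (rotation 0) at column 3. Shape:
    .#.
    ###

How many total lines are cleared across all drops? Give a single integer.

Answer: 0

Derivation:
Drop 1: L rot2 at col 2 lands with bottom-row=0; cleared 0 line(s) (total 0); column heights now [0 0 2 2 2 0], max=2
Drop 2: I rot1 at col 0 lands with bottom-row=0; cleared 0 line(s) (total 0); column heights now [4 0 2 2 2 0], max=4
Drop 3: J rot3 at col 0 lands with bottom-row=4; cleared 0 line(s) (total 0); column heights now [5 7 2 2 2 0], max=7
Drop 4: I rot1 at col 5 lands with bottom-row=0; cleared 0 line(s) (total 0); column heights now [5 7 2 2 2 4], max=7
Drop 5: T rot2 at col 2 lands with bottom-row=2; cleared 0 line(s) (total 0); column heights now [5 7 4 4 4 4], max=7
Drop 6: O rot2 at col 3 lands with bottom-row=4; cleared 0 line(s) (total 0); column heights now [5 7 4 6 6 4], max=7
Drop 7: T rot0 at col 3 lands with bottom-row=6; cleared 0 line(s) (total 0); column heights now [5 7 4 7 8 7], max=8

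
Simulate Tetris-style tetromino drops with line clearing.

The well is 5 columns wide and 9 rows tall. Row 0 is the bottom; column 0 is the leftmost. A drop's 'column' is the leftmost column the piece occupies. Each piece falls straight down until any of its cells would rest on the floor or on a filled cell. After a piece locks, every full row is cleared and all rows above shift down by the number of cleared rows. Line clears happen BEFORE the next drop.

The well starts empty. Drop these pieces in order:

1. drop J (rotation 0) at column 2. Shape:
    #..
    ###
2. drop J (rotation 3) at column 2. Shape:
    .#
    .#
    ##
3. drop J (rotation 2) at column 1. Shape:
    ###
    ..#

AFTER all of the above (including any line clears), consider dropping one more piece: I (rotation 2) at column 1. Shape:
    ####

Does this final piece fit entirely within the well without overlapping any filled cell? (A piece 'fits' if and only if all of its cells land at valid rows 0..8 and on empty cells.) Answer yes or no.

Drop 1: J rot0 at col 2 lands with bottom-row=0; cleared 0 line(s) (total 0); column heights now [0 0 2 1 1], max=2
Drop 2: J rot3 at col 2 lands with bottom-row=2; cleared 0 line(s) (total 0); column heights now [0 0 3 5 1], max=5
Drop 3: J rot2 at col 1 lands with bottom-row=5; cleared 0 line(s) (total 0); column heights now [0 7 7 7 1], max=7
Test piece I rot2 at col 1 (width 4): heights before test = [0 7 7 7 1]; fits = True

Answer: yes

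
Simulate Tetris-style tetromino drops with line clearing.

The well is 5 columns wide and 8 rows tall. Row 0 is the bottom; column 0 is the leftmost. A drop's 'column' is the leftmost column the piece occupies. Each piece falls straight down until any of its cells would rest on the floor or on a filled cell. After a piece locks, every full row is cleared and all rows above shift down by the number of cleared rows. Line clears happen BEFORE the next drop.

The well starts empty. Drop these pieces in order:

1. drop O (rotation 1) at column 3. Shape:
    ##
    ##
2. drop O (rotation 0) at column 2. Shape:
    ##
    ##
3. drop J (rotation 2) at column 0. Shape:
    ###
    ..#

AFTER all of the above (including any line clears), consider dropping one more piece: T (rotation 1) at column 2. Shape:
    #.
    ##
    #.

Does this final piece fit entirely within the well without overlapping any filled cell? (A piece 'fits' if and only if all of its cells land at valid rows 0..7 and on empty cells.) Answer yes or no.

Answer: no

Derivation:
Drop 1: O rot1 at col 3 lands with bottom-row=0; cleared 0 line(s) (total 0); column heights now [0 0 0 2 2], max=2
Drop 2: O rot0 at col 2 lands with bottom-row=2; cleared 0 line(s) (total 0); column heights now [0 0 4 4 2], max=4
Drop 3: J rot2 at col 0 lands with bottom-row=4; cleared 0 line(s) (total 0); column heights now [6 6 6 4 2], max=6
Test piece T rot1 at col 2 (width 2): heights before test = [6 6 6 4 2]; fits = False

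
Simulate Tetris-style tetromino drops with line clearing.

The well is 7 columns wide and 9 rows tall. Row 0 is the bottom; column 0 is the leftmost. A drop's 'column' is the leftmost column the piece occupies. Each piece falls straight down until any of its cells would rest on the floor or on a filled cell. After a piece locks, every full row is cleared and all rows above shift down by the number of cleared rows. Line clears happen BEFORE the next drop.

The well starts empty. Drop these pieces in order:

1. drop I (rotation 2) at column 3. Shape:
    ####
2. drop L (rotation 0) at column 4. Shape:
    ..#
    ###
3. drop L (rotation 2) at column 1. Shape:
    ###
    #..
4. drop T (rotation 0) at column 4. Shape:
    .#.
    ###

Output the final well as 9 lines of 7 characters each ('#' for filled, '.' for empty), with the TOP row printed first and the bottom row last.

Answer: .......
.......
.......
.......
.....#.
....###
......#
.######
.#.####

Derivation:
Drop 1: I rot2 at col 3 lands with bottom-row=0; cleared 0 line(s) (total 0); column heights now [0 0 0 1 1 1 1], max=1
Drop 2: L rot0 at col 4 lands with bottom-row=1; cleared 0 line(s) (total 0); column heights now [0 0 0 1 2 2 3], max=3
Drop 3: L rot2 at col 1 lands with bottom-row=0; cleared 0 line(s) (total 0); column heights now [0 2 2 2 2 2 3], max=3
Drop 4: T rot0 at col 4 lands with bottom-row=3; cleared 0 line(s) (total 0); column heights now [0 2 2 2 4 5 4], max=5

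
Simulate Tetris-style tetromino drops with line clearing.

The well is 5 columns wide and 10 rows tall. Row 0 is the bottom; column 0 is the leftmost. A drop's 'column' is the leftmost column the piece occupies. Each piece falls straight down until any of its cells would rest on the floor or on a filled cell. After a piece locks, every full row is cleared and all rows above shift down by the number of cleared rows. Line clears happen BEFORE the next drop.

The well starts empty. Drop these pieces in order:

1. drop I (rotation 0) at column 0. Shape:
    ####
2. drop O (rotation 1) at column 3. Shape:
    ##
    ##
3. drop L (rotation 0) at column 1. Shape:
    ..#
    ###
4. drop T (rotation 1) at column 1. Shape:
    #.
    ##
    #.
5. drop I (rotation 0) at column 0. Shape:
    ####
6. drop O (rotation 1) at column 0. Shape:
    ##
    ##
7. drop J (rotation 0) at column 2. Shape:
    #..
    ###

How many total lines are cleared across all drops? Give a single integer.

Answer: 1

Derivation:
Drop 1: I rot0 at col 0 lands with bottom-row=0; cleared 0 line(s) (total 0); column heights now [1 1 1 1 0], max=1
Drop 2: O rot1 at col 3 lands with bottom-row=1; cleared 0 line(s) (total 0); column heights now [1 1 1 3 3], max=3
Drop 3: L rot0 at col 1 lands with bottom-row=3; cleared 0 line(s) (total 0); column heights now [1 4 4 5 3], max=5
Drop 4: T rot1 at col 1 lands with bottom-row=4; cleared 0 line(s) (total 0); column heights now [1 7 6 5 3], max=7
Drop 5: I rot0 at col 0 lands with bottom-row=7; cleared 0 line(s) (total 0); column heights now [8 8 8 8 3], max=8
Drop 6: O rot1 at col 0 lands with bottom-row=8; cleared 0 line(s) (total 0); column heights now [10 10 8 8 3], max=10
Drop 7: J rot0 at col 2 lands with bottom-row=8; cleared 1 line(s) (total 1); column heights now [9 9 9 8 3], max=9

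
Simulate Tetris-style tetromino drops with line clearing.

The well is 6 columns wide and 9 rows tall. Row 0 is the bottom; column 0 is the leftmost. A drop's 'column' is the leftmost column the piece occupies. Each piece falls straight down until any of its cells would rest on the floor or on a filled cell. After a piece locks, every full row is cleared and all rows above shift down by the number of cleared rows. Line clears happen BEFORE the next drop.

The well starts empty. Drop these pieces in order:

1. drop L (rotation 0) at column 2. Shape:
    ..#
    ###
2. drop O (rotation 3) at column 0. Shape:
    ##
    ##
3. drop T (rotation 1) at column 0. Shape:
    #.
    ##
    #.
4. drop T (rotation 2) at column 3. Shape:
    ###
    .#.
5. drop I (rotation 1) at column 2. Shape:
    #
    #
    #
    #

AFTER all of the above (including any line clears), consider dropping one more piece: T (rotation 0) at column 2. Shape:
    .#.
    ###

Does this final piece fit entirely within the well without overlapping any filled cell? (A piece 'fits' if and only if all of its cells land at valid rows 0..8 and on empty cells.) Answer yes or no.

Drop 1: L rot0 at col 2 lands with bottom-row=0; cleared 0 line(s) (total 0); column heights now [0 0 1 1 2 0], max=2
Drop 2: O rot3 at col 0 lands with bottom-row=0; cleared 0 line(s) (total 0); column heights now [2 2 1 1 2 0], max=2
Drop 3: T rot1 at col 0 lands with bottom-row=2; cleared 0 line(s) (total 0); column heights now [5 4 1 1 2 0], max=5
Drop 4: T rot2 at col 3 lands with bottom-row=2; cleared 0 line(s) (total 0); column heights now [5 4 1 4 4 4], max=5
Drop 5: I rot1 at col 2 lands with bottom-row=1; cleared 1 line(s) (total 1); column heights now [4 2 4 1 3 0], max=4
Test piece T rot0 at col 2 (width 3): heights before test = [4 2 4 1 3 0]; fits = True

Answer: yes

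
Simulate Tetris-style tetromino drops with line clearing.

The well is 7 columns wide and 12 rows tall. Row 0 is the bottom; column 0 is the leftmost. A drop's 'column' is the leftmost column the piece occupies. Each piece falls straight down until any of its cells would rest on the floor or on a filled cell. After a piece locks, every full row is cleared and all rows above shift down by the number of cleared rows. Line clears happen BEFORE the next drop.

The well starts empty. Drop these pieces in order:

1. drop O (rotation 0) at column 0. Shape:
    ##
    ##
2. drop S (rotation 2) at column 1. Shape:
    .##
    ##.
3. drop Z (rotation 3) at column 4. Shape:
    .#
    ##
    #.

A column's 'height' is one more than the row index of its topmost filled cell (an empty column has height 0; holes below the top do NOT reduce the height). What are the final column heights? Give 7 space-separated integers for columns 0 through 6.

Drop 1: O rot0 at col 0 lands with bottom-row=0; cleared 0 line(s) (total 0); column heights now [2 2 0 0 0 0 0], max=2
Drop 2: S rot2 at col 1 lands with bottom-row=2; cleared 0 line(s) (total 0); column heights now [2 3 4 4 0 0 0], max=4
Drop 3: Z rot3 at col 4 lands with bottom-row=0; cleared 0 line(s) (total 0); column heights now [2 3 4 4 2 3 0], max=4

Answer: 2 3 4 4 2 3 0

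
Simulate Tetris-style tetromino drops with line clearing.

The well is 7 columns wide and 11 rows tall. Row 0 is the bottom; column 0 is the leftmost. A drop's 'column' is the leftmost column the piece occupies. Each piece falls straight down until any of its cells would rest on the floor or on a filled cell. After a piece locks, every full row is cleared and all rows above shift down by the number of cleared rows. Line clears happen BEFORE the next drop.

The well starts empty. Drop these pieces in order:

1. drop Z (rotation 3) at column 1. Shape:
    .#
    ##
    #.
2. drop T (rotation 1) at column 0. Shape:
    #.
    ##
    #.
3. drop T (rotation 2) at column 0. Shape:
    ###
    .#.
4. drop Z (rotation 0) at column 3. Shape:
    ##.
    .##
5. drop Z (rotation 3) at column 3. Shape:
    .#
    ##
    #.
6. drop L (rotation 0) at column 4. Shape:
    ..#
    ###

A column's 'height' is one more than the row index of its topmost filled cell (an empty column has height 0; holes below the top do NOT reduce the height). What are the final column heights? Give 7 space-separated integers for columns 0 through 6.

Answer: 5 5 5 4 6 6 7

Derivation:
Drop 1: Z rot3 at col 1 lands with bottom-row=0; cleared 0 line(s) (total 0); column heights now [0 2 3 0 0 0 0], max=3
Drop 2: T rot1 at col 0 lands with bottom-row=1; cleared 0 line(s) (total 0); column heights now [4 3 3 0 0 0 0], max=4
Drop 3: T rot2 at col 0 lands with bottom-row=3; cleared 0 line(s) (total 0); column heights now [5 5 5 0 0 0 0], max=5
Drop 4: Z rot0 at col 3 lands with bottom-row=0; cleared 0 line(s) (total 0); column heights now [5 5 5 2 2 1 0], max=5
Drop 5: Z rot3 at col 3 lands with bottom-row=2; cleared 0 line(s) (total 0); column heights now [5 5 5 4 5 1 0], max=5
Drop 6: L rot0 at col 4 lands with bottom-row=5; cleared 0 line(s) (total 0); column heights now [5 5 5 4 6 6 7], max=7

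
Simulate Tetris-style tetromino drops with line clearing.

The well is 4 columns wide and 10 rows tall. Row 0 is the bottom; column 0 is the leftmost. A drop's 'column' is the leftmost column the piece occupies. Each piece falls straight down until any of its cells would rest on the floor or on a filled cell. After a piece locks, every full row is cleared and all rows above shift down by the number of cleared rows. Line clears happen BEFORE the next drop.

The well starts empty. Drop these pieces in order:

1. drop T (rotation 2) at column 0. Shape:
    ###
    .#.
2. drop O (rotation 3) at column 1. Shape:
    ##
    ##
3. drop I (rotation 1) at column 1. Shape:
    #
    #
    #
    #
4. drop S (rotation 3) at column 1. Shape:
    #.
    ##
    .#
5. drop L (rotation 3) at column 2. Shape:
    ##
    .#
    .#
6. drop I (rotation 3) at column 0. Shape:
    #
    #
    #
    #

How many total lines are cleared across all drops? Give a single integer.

Answer: 0

Derivation:
Drop 1: T rot2 at col 0 lands with bottom-row=0; cleared 0 line(s) (total 0); column heights now [2 2 2 0], max=2
Drop 2: O rot3 at col 1 lands with bottom-row=2; cleared 0 line(s) (total 0); column heights now [2 4 4 0], max=4
Drop 3: I rot1 at col 1 lands with bottom-row=4; cleared 0 line(s) (total 0); column heights now [2 8 4 0], max=8
Drop 4: S rot3 at col 1 lands with bottom-row=7; cleared 0 line(s) (total 0); column heights now [2 10 9 0], max=10
Drop 5: L rot3 at col 2 lands with bottom-row=7; cleared 0 line(s) (total 0); column heights now [2 10 10 10], max=10
Drop 6: I rot3 at col 0 lands with bottom-row=2; cleared 0 line(s) (total 0); column heights now [6 10 10 10], max=10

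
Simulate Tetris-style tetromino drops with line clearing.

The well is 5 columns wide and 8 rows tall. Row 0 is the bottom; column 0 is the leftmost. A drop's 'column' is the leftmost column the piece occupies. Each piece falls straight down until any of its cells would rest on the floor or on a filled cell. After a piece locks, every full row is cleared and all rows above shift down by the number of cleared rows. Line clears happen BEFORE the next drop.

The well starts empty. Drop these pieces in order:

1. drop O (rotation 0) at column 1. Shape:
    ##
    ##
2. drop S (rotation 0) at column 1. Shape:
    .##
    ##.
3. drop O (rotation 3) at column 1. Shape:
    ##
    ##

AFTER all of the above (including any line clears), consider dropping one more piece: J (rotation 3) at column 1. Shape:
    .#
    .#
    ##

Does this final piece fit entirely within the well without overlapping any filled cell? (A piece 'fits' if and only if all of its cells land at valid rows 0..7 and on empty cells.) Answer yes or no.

Answer: no

Derivation:
Drop 1: O rot0 at col 1 lands with bottom-row=0; cleared 0 line(s) (total 0); column heights now [0 2 2 0 0], max=2
Drop 2: S rot0 at col 1 lands with bottom-row=2; cleared 0 line(s) (total 0); column heights now [0 3 4 4 0], max=4
Drop 3: O rot3 at col 1 lands with bottom-row=4; cleared 0 line(s) (total 0); column heights now [0 6 6 4 0], max=6
Test piece J rot3 at col 1 (width 2): heights before test = [0 6 6 4 0]; fits = False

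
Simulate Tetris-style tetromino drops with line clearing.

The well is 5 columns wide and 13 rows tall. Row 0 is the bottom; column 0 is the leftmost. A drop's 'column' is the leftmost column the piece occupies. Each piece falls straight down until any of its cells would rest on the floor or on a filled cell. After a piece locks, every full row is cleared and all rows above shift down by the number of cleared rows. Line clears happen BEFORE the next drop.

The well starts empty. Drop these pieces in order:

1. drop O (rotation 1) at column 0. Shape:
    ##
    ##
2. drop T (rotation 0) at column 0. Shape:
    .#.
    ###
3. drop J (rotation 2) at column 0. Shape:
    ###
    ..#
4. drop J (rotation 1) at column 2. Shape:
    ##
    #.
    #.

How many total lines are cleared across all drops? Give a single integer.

Drop 1: O rot1 at col 0 lands with bottom-row=0; cleared 0 line(s) (total 0); column heights now [2 2 0 0 0], max=2
Drop 2: T rot0 at col 0 lands with bottom-row=2; cleared 0 line(s) (total 0); column heights now [3 4 3 0 0], max=4
Drop 3: J rot2 at col 0 lands with bottom-row=3; cleared 0 line(s) (total 0); column heights now [5 5 5 0 0], max=5
Drop 4: J rot1 at col 2 lands with bottom-row=5; cleared 0 line(s) (total 0); column heights now [5 5 8 8 0], max=8

Answer: 0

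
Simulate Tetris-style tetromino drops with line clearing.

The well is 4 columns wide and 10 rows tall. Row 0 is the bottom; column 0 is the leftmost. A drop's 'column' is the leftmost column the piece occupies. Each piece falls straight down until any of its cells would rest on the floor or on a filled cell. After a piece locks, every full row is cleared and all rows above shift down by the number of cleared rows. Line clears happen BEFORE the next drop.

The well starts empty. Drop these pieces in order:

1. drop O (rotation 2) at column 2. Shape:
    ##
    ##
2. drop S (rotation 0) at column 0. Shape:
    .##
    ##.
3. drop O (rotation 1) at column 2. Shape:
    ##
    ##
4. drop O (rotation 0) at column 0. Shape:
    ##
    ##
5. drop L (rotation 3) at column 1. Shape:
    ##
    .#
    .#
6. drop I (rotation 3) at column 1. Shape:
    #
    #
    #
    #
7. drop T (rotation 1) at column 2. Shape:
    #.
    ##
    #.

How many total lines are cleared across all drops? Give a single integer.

Drop 1: O rot2 at col 2 lands with bottom-row=0; cleared 0 line(s) (total 0); column heights now [0 0 2 2], max=2
Drop 2: S rot0 at col 0 lands with bottom-row=1; cleared 1 line(s) (total 1); column heights now [0 2 2 1], max=2
Drop 3: O rot1 at col 2 lands with bottom-row=2; cleared 0 line(s) (total 1); column heights now [0 2 4 4], max=4
Drop 4: O rot0 at col 0 lands with bottom-row=2; cleared 2 line(s) (total 3); column heights now [0 2 2 1], max=2
Drop 5: L rot3 at col 1 lands with bottom-row=2; cleared 0 line(s) (total 3); column heights now [0 5 5 1], max=5
Drop 6: I rot3 at col 1 lands with bottom-row=5; cleared 0 line(s) (total 3); column heights now [0 9 5 1], max=9
Drop 7: T rot1 at col 2 lands with bottom-row=5; cleared 0 line(s) (total 3); column heights now [0 9 8 7], max=9

Answer: 3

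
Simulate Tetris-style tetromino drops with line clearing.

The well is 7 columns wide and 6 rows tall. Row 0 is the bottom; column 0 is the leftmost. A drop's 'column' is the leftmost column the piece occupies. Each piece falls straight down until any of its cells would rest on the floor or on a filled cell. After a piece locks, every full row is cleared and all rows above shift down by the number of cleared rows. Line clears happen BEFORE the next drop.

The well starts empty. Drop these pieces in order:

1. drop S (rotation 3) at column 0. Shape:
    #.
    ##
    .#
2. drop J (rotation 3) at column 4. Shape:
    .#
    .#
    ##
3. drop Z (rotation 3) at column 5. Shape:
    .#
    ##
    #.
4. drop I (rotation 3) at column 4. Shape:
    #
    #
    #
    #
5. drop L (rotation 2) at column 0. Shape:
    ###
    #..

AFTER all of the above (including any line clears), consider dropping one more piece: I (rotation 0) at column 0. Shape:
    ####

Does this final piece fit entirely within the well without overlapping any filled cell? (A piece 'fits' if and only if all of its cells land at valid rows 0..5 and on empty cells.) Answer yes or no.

Answer: yes

Derivation:
Drop 1: S rot3 at col 0 lands with bottom-row=0; cleared 0 line(s) (total 0); column heights now [3 2 0 0 0 0 0], max=3
Drop 2: J rot3 at col 4 lands with bottom-row=0; cleared 0 line(s) (total 0); column heights now [3 2 0 0 1 3 0], max=3
Drop 3: Z rot3 at col 5 lands with bottom-row=3; cleared 0 line(s) (total 0); column heights now [3 2 0 0 1 5 6], max=6
Drop 4: I rot3 at col 4 lands with bottom-row=1; cleared 0 line(s) (total 0); column heights now [3 2 0 0 5 5 6], max=6
Drop 5: L rot2 at col 0 lands with bottom-row=3; cleared 0 line(s) (total 0); column heights now [5 5 5 0 5 5 6], max=6
Test piece I rot0 at col 0 (width 4): heights before test = [5 5 5 0 5 5 6]; fits = True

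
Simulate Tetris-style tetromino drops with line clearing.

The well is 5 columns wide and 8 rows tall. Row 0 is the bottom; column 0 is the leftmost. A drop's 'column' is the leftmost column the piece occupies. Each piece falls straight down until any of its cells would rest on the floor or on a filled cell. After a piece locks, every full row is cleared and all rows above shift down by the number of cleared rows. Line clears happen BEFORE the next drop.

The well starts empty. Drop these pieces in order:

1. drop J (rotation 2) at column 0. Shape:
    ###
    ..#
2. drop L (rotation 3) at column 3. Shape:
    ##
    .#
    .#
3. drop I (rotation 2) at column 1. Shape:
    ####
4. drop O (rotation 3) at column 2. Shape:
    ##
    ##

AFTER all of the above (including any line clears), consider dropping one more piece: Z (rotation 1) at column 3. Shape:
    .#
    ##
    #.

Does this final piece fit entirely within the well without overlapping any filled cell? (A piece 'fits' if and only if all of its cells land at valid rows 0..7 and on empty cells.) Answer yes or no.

Drop 1: J rot2 at col 0 lands with bottom-row=0; cleared 0 line(s) (total 0); column heights now [2 2 2 0 0], max=2
Drop 2: L rot3 at col 3 lands with bottom-row=0; cleared 0 line(s) (total 0); column heights now [2 2 2 3 3], max=3
Drop 3: I rot2 at col 1 lands with bottom-row=3; cleared 0 line(s) (total 0); column heights now [2 4 4 4 4], max=4
Drop 4: O rot3 at col 2 lands with bottom-row=4; cleared 0 line(s) (total 0); column heights now [2 4 6 6 4], max=6
Test piece Z rot1 at col 3 (width 2): heights before test = [2 4 6 6 4]; fits = False

Answer: no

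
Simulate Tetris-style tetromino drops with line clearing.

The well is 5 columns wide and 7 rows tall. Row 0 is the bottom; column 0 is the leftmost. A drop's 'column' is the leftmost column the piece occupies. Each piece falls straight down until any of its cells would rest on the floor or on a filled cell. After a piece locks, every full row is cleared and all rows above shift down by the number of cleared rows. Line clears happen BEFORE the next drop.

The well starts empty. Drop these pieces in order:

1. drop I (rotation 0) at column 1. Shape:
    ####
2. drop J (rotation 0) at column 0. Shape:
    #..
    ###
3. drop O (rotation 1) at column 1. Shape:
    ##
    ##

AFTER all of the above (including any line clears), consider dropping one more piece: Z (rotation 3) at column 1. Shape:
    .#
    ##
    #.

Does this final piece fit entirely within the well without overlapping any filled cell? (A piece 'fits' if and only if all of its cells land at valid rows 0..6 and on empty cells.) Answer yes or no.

Answer: yes

Derivation:
Drop 1: I rot0 at col 1 lands with bottom-row=0; cleared 0 line(s) (total 0); column heights now [0 1 1 1 1], max=1
Drop 2: J rot0 at col 0 lands with bottom-row=1; cleared 0 line(s) (total 0); column heights now [3 2 2 1 1], max=3
Drop 3: O rot1 at col 1 lands with bottom-row=2; cleared 0 line(s) (total 0); column heights now [3 4 4 1 1], max=4
Test piece Z rot3 at col 1 (width 2): heights before test = [3 4 4 1 1]; fits = True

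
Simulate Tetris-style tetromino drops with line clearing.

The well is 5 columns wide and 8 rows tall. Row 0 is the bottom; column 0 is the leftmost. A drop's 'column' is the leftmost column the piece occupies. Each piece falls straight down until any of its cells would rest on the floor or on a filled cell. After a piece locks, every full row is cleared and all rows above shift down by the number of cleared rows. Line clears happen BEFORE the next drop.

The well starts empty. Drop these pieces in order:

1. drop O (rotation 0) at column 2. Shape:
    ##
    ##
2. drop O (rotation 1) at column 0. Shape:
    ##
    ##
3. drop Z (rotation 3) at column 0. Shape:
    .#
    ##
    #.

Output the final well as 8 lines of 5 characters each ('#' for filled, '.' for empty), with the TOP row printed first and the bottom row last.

Answer: .....
.....
.....
.#...
##...
#....
####.
####.

Derivation:
Drop 1: O rot0 at col 2 lands with bottom-row=0; cleared 0 line(s) (total 0); column heights now [0 0 2 2 0], max=2
Drop 2: O rot1 at col 0 lands with bottom-row=0; cleared 0 line(s) (total 0); column heights now [2 2 2 2 0], max=2
Drop 3: Z rot3 at col 0 lands with bottom-row=2; cleared 0 line(s) (total 0); column heights now [4 5 2 2 0], max=5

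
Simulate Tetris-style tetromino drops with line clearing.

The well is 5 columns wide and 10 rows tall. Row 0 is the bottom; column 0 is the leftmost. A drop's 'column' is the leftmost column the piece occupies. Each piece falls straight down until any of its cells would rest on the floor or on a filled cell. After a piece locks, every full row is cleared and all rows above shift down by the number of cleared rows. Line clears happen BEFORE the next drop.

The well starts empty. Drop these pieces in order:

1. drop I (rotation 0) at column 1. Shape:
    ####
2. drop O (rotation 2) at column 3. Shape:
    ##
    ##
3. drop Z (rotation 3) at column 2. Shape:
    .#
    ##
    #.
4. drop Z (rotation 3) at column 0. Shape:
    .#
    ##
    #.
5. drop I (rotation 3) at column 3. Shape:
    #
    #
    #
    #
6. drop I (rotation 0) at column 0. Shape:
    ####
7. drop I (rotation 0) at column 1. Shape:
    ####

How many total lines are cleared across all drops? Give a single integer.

Answer: 1

Derivation:
Drop 1: I rot0 at col 1 lands with bottom-row=0; cleared 0 line(s) (total 0); column heights now [0 1 1 1 1], max=1
Drop 2: O rot2 at col 3 lands with bottom-row=1; cleared 0 line(s) (total 0); column heights now [0 1 1 3 3], max=3
Drop 3: Z rot3 at col 2 lands with bottom-row=2; cleared 0 line(s) (total 0); column heights now [0 1 4 5 3], max=5
Drop 4: Z rot3 at col 0 lands with bottom-row=0; cleared 1 line(s) (total 1); column heights now [1 2 3 4 2], max=4
Drop 5: I rot3 at col 3 lands with bottom-row=4; cleared 0 line(s) (total 1); column heights now [1 2 3 8 2], max=8
Drop 6: I rot0 at col 0 lands with bottom-row=8; cleared 0 line(s) (total 1); column heights now [9 9 9 9 2], max=9
Drop 7: I rot0 at col 1 lands with bottom-row=9; cleared 0 line(s) (total 1); column heights now [9 10 10 10 10], max=10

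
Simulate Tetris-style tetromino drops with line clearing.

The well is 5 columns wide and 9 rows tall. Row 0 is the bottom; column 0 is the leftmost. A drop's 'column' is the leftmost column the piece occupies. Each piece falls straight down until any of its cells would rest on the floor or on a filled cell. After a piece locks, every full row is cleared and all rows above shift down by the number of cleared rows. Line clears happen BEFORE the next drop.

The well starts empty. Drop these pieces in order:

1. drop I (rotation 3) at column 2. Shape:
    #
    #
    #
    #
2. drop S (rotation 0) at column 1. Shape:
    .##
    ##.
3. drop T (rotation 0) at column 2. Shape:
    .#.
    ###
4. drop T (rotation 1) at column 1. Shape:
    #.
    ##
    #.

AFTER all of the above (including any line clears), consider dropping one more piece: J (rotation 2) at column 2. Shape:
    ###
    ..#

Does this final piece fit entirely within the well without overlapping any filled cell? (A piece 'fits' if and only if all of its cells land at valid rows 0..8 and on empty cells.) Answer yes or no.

Drop 1: I rot3 at col 2 lands with bottom-row=0; cleared 0 line(s) (total 0); column heights now [0 0 4 0 0], max=4
Drop 2: S rot0 at col 1 lands with bottom-row=4; cleared 0 line(s) (total 0); column heights now [0 5 6 6 0], max=6
Drop 3: T rot0 at col 2 lands with bottom-row=6; cleared 0 line(s) (total 0); column heights now [0 5 7 8 7], max=8
Drop 4: T rot1 at col 1 lands with bottom-row=6; cleared 0 line(s) (total 0); column heights now [0 9 8 8 7], max=9
Test piece J rot2 at col 2 (width 3): heights before test = [0 9 8 8 7]; fits = True

Answer: yes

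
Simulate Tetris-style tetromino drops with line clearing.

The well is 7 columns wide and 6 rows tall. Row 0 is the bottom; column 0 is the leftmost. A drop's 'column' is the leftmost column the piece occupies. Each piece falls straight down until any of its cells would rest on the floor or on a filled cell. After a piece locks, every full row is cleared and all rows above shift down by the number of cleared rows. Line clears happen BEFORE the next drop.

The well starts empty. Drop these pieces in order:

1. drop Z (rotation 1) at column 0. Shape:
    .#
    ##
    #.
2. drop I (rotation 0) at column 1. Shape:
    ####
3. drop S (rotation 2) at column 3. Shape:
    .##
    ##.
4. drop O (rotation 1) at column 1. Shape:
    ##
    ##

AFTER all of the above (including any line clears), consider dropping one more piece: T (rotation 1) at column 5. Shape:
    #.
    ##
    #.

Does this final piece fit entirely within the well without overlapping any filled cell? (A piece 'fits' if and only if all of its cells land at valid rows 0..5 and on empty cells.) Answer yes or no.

Answer: no

Derivation:
Drop 1: Z rot1 at col 0 lands with bottom-row=0; cleared 0 line(s) (total 0); column heights now [2 3 0 0 0 0 0], max=3
Drop 2: I rot0 at col 1 lands with bottom-row=3; cleared 0 line(s) (total 0); column heights now [2 4 4 4 4 0 0], max=4
Drop 3: S rot2 at col 3 lands with bottom-row=4; cleared 0 line(s) (total 0); column heights now [2 4 4 5 6 6 0], max=6
Drop 4: O rot1 at col 1 lands with bottom-row=4; cleared 0 line(s) (total 0); column heights now [2 6 6 5 6 6 0], max=6
Test piece T rot1 at col 5 (width 2): heights before test = [2 6 6 5 6 6 0]; fits = False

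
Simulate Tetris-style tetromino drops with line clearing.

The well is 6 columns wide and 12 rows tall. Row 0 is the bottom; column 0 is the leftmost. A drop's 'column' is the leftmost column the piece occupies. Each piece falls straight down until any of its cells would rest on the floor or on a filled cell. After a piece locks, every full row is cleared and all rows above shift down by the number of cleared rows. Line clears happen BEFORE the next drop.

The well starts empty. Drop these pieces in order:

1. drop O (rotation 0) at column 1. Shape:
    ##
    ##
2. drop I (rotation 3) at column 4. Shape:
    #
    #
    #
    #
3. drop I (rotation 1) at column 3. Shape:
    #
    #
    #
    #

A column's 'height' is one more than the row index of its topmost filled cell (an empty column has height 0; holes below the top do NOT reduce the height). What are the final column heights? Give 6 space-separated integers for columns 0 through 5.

Answer: 0 2 2 4 4 0

Derivation:
Drop 1: O rot0 at col 1 lands with bottom-row=0; cleared 0 line(s) (total 0); column heights now [0 2 2 0 0 0], max=2
Drop 2: I rot3 at col 4 lands with bottom-row=0; cleared 0 line(s) (total 0); column heights now [0 2 2 0 4 0], max=4
Drop 3: I rot1 at col 3 lands with bottom-row=0; cleared 0 line(s) (total 0); column heights now [0 2 2 4 4 0], max=4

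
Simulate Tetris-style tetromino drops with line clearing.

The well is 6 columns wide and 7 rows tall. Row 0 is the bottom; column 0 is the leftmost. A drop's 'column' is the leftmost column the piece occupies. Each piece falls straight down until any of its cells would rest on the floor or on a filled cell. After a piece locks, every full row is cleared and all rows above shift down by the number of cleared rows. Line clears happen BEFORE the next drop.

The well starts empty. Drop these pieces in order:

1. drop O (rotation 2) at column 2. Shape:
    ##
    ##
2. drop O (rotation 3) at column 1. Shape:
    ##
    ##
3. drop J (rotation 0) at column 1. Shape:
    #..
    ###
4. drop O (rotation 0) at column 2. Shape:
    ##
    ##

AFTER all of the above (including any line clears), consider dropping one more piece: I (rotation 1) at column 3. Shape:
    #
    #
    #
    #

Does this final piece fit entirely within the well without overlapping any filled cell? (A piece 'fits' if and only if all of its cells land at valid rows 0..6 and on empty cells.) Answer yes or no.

Answer: no

Derivation:
Drop 1: O rot2 at col 2 lands with bottom-row=0; cleared 0 line(s) (total 0); column heights now [0 0 2 2 0 0], max=2
Drop 2: O rot3 at col 1 lands with bottom-row=2; cleared 0 line(s) (total 0); column heights now [0 4 4 2 0 0], max=4
Drop 3: J rot0 at col 1 lands with bottom-row=4; cleared 0 line(s) (total 0); column heights now [0 6 5 5 0 0], max=6
Drop 4: O rot0 at col 2 lands with bottom-row=5; cleared 0 line(s) (total 0); column heights now [0 6 7 7 0 0], max=7
Test piece I rot1 at col 3 (width 1): heights before test = [0 6 7 7 0 0]; fits = False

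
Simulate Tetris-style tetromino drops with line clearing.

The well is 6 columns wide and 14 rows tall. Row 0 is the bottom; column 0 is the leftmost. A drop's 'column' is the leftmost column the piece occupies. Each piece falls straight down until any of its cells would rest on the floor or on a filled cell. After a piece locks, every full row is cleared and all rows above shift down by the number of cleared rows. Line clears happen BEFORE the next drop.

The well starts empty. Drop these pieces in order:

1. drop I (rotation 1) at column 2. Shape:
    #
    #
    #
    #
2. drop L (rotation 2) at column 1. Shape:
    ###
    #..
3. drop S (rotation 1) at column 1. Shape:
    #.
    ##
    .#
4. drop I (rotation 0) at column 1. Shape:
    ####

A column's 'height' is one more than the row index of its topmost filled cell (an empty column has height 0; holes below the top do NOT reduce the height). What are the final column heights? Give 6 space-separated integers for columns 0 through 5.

Answer: 0 9 9 9 9 0

Derivation:
Drop 1: I rot1 at col 2 lands with bottom-row=0; cleared 0 line(s) (total 0); column heights now [0 0 4 0 0 0], max=4
Drop 2: L rot2 at col 1 lands with bottom-row=3; cleared 0 line(s) (total 0); column heights now [0 5 5 5 0 0], max=5
Drop 3: S rot1 at col 1 lands with bottom-row=5; cleared 0 line(s) (total 0); column heights now [0 8 7 5 0 0], max=8
Drop 4: I rot0 at col 1 lands with bottom-row=8; cleared 0 line(s) (total 0); column heights now [0 9 9 9 9 0], max=9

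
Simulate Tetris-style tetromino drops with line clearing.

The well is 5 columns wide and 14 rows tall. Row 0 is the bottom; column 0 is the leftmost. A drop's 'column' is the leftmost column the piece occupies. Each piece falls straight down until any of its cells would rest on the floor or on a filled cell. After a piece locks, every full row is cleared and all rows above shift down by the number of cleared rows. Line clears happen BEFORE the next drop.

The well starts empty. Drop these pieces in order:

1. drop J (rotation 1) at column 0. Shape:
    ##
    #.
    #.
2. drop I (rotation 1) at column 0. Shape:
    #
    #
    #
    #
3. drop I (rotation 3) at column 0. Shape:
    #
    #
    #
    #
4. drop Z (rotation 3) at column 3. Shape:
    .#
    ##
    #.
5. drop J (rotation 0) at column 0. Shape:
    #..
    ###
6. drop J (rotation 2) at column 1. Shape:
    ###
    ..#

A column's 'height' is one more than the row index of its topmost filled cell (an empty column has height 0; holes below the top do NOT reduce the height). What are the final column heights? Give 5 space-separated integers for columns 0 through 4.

Drop 1: J rot1 at col 0 lands with bottom-row=0; cleared 0 line(s) (total 0); column heights now [3 3 0 0 0], max=3
Drop 2: I rot1 at col 0 lands with bottom-row=3; cleared 0 line(s) (total 0); column heights now [7 3 0 0 0], max=7
Drop 3: I rot3 at col 0 lands with bottom-row=7; cleared 0 line(s) (total 0); column heights now [11 3 0 0 0], max=11
Drop 4: Z rot3 at col 3 lands with bottom-row=0; cleared 0 line(s) (total 0); column heights now [11 3 0 2 3], max=11
Drop 5: J rot0 at col 0 lands with bottom-row=11; cleared 0 line(s) (total 0); column heights now [13 12 12 2 3], max=13
Drop 6: J rot2 at col 1 lands with bottom-row=11; cleared 0 line(s) (total 0); column heights now [13 13 13 13 3], max=13

Answer: 13 13 13 13 3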